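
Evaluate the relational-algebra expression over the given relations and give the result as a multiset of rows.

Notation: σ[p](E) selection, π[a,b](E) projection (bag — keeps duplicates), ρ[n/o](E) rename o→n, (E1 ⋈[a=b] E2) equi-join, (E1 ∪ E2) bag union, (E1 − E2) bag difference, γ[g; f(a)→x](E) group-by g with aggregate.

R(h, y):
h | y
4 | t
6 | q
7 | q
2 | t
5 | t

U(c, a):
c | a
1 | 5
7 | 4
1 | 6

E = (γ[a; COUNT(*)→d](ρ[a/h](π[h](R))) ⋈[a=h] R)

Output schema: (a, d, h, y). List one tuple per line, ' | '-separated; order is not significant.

Stepwise |·|:
  R → 5
  π[h](R) → 5
  ρ[a/h](π[h](R)) → 5
  γ[a; COUNT(*)→d](ρ[a/h](π[h](R))) → 5
  R → 5
  (γ[a; COUNT(*)→d](ρ[a/h](π[h](R))) ⋈[a=h] R) → 5

== RESULT ==
a | d | h | y
2 | 1 | 2 | t
4 | 1 | 4 | t
5 | 1 | 5 | t
6 | 1 | 6 | q
7 | 1 | 7 | q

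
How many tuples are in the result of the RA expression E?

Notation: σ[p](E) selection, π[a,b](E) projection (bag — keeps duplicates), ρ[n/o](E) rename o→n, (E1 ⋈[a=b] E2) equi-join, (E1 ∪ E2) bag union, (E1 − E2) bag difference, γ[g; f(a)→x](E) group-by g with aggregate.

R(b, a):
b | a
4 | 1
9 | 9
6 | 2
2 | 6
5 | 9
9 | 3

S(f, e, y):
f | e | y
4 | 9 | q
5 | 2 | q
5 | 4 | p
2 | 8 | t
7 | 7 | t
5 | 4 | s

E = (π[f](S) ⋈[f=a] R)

Subexpression sizes:
  S → 6
  π[f](S) → 6
  R → 6
  (π[f](S) ⋈[f=a] R) → 1

|E| = 1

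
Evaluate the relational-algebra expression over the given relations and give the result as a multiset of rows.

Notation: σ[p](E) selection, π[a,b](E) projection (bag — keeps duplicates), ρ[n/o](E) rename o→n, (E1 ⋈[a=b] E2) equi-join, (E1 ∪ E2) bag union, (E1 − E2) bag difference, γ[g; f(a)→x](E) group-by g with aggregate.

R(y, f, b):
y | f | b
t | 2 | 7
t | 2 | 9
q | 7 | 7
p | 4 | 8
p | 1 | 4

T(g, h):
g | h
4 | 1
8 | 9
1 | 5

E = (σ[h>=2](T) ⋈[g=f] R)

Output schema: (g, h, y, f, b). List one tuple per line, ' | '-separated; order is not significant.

Per-node cardinality:
  T → 3
  σ[h>=2](T) → 2
  R → 5
  (σ[h>=2](T) ⋈[g=f] R) → 1

== RESULT ==
g | h | y | f | b
1 | 5 | p | 1 | 4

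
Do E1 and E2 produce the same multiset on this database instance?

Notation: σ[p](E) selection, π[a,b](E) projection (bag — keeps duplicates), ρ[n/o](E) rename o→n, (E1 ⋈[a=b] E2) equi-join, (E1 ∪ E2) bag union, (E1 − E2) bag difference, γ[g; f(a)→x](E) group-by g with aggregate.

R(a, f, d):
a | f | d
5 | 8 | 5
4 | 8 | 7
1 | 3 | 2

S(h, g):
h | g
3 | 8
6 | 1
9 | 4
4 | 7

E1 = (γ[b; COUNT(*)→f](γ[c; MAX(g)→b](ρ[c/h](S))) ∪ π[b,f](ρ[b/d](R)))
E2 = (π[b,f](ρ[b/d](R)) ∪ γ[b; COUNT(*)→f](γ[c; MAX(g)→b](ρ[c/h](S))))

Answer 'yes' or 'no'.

E1 subexpression sizes:
  S → 4
  ρ[c/h](S) → 4
  γ[c; MAX(g)→b](ρ[c/h](S)) → 4
  γ[b; COUNT(*)→f](γ[c; MAX(g)→b](ρ[c/h](S))) → 4
  R → 3
  ρ[b/d](R) → 3
  π[b,f](ρ[b/d](R)) → 3
  (γ[b; COUNT(*)→f](γ[c; MAX(g)→b](ρ[c/h](S))) ∪ π[b,f](ρ[b/d](R))) → 7
E2 subexpression sizes:
  R → 3
  ρ[b/d](R) → 3
  π[b,f](ρ[b/d](R)) → 3
  S → 4
  ρ[c/h](S) → 4
  γ[c; MAX(g)→b](ρ[c/h](S)) → 4
  γ[b; COUNT(*)→f](γ[c; MAX(g)→b](ρ[c/h](S))) → 4
  (π[b,f](ρ[b/d](R)) ∪ γ[b; COUNT(*)→f](γ[c; MAX(g)→b](ρ[c/h](S)))) → 7

E1 and E2 produce the same multiset:
b | f
1 | 1
2 | 3
4 | 1
5 | 8
7 | 1
7 | 8
8 | 1

yes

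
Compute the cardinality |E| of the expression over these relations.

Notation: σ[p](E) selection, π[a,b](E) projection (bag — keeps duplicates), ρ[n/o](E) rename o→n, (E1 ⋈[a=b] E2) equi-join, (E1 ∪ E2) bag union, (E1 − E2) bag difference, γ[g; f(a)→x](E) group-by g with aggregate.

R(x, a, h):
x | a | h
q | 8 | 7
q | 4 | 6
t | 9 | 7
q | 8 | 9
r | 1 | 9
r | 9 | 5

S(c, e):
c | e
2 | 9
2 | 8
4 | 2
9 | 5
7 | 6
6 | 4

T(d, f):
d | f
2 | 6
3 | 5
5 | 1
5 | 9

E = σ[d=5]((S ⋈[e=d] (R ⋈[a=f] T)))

Subexpression sizes:
  S → 6
  R → 6
  T → 4
  (R ⋈[a=f] T) → 3
  (S ⋈[e=d] (R ⋈[a=f] T)) → 3
  σ[d=5]((S ⋈[e=d] (R ⋈[a=f] T))) → 3

|E| = 3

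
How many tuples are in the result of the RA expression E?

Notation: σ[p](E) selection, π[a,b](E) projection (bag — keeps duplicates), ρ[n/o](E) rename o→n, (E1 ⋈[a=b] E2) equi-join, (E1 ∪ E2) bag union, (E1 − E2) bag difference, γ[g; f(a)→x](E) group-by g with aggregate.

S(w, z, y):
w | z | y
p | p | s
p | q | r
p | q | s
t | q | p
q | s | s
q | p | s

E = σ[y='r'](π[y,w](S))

Row counts bottom-up:
  S → 6
  π[y,w](S) → 6
  σ[y='r'](π[y,w](S)) → 1

|E| = 1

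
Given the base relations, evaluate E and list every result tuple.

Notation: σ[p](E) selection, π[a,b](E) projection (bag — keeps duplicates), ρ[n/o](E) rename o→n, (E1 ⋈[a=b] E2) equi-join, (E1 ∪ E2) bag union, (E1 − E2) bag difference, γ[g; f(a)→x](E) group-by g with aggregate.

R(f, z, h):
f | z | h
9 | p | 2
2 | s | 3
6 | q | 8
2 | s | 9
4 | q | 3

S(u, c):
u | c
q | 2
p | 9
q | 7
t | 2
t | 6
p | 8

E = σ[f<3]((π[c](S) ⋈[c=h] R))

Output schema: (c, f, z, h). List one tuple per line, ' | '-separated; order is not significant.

Row counts bottom-up:
  S → 6
  π[c](S) → 6
  R → 5
  (π[c](S) ⋈[c=h] R) → 4
  σ[f<3]((π[c](S) ⋈[c=h] R)) → 1

== RESULT ==
c | f | z | h
9 | 2 | s | 9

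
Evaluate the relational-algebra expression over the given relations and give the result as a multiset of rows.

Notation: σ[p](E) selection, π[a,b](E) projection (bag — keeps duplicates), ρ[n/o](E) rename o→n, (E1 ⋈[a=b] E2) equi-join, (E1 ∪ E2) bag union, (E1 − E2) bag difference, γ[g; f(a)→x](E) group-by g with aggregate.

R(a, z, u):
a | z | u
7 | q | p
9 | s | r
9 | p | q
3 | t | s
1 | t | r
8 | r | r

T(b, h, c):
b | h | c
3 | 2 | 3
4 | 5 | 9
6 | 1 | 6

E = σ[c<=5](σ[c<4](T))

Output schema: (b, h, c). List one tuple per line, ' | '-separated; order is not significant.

Per-node cardinality:
  T → 3
  σ[c<4](T) → 1
  σ[c<=5](σ[c<4](T)) → 1

== RESULT ==
b | h | c
3 | 2 | 3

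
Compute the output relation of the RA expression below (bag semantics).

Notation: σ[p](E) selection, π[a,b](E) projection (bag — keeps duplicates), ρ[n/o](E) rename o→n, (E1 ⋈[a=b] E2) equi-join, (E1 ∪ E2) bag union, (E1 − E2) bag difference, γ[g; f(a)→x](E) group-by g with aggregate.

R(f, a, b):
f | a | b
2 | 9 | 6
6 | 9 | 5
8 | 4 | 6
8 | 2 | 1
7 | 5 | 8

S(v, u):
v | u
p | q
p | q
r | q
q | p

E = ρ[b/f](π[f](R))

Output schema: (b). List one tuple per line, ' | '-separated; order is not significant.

Per-node cardinality:
  R → 5
  π[f](R) → 5
  ρ[b/f](π[f](R)) → 5

== RESULT ==
b
2
6
7
8
8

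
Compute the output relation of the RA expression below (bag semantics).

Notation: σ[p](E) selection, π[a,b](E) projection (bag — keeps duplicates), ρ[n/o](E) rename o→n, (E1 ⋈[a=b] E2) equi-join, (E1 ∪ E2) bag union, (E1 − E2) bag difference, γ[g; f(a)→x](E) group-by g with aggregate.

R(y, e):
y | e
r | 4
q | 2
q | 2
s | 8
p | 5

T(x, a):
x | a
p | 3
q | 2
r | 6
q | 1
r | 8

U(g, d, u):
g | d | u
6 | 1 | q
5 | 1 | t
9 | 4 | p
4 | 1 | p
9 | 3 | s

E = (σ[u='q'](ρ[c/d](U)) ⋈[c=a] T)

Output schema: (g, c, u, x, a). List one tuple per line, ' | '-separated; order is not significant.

Stepwise |·|:
  U → 5
  ρ[c/d](U) → 5
  σ[u='q'](ρ[c/d](U)) → 1
  T → 5
  (σ[u='q'](ρ[c/d](U)) ⋈[c=a] T) → 1

== RESULT ==
g | c | u | x | a
6 | 1 | q | q | 1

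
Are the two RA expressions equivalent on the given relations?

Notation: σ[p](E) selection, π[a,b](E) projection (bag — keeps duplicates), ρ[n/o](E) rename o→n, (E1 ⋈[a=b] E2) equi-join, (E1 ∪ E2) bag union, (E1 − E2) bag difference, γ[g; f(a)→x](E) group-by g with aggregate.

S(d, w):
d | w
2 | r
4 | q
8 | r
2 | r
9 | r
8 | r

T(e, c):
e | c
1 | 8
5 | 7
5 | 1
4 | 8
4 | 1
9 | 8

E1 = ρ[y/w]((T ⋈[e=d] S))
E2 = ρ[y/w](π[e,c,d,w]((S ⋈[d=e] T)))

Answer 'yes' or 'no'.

E1 subexpression sizes:
  T → 6
  S → 6
  (T ⋈[e=d] S) → 3
  ρ[y/w]((T ⋈[e=d] S)) → 3
E2 subexpression sizes:
  S → 6
  T → 6
  (S ⋈[d=e] T) → 3
  π[e,c,d,w]((S ⋈[d=e] T)) → 3
  ρ[y/w](π[e,c,d,w]((S ⋈[d=e] T))) → 3

E1 and E2 produce the same multiset:
e | c | d | y
4 | 1 | 4 | q
4 | 8 | 4 | q
9 | 8 | 9 | r

yes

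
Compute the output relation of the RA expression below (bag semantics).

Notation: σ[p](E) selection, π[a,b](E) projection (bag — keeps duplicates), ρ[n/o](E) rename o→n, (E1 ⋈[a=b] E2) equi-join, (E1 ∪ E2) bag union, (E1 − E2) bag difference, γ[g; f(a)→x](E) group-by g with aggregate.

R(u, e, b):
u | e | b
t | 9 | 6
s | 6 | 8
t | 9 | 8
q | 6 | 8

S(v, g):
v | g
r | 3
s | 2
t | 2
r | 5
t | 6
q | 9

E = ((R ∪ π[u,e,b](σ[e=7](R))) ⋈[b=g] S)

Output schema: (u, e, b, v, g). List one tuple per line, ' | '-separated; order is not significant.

Subexpression sizes:
  R → 4
  R → 4
  σ[e=7](R) → 0
  π[u,e,b](σ[e=7](R)) → 0
  (R ∪ π[u,e,b](σ[e=7](R))) → 4
  S → 6
  ((R ∪ π[u,e,b](σ[e=7](R))) ⋈[b=g] S) → 1

== RESULT ==
u | e | b | v | g
t | 9 | 6 | t | 6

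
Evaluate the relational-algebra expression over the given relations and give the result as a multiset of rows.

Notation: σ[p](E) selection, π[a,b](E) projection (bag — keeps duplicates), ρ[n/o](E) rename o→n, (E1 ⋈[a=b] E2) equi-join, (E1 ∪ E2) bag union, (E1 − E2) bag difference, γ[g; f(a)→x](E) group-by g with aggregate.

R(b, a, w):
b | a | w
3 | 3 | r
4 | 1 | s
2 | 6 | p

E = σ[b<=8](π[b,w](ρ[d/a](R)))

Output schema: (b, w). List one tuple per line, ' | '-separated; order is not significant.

Per-node cardinality:
  R → 3
  ρ[d/a](R) → 3
  π[b,w](ρ[d/a](R)) → 3
  σ[b<=8](π[b,w](ρ[d/a](R))) → 3

== RESULT ==
b | w
2 | p
3 | r
4 | s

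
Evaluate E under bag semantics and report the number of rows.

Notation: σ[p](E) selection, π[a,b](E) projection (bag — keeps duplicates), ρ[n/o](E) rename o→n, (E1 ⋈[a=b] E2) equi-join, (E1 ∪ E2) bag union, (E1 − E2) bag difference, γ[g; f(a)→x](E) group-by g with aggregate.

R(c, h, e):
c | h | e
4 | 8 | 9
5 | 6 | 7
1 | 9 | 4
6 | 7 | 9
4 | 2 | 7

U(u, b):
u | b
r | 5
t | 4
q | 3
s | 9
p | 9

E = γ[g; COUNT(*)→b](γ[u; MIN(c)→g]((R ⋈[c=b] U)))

Per-node cardinality:
  R → 5
  U → 5
  (R ⋈[c=b] U) → 3
  γ[u; MIN(c)→g]((R ⋈[c=b] U)) → 2
  γ[g; COUNT(*)→b](γ[u; MIN(c)→g]((R ⋈[c=b] U))) → 2

|E| = 2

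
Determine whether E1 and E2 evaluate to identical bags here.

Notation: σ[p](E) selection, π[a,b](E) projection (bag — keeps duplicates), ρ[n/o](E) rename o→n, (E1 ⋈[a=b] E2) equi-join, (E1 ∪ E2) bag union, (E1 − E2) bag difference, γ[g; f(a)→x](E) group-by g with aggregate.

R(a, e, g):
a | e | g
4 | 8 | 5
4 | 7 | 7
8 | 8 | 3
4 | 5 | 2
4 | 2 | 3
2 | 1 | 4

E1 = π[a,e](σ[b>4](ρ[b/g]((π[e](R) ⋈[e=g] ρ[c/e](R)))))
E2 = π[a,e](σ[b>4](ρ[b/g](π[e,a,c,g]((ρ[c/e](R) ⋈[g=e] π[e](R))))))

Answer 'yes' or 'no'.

E1 row counts bottom-up:
  R → 6
  π[e](R) → 6
  R → 6
  ρ[c/e](R) → 6
  (π[e](R) ⋈[e=g] ρ[c/e](R)) → 3
  ρ[b/g]((π[e](R) ⋈[e=g] ρ[c/e](R))) → 3
  σ[b>4](ρ[b/g]((π[e](R) ⋈[e=g] ρ[c/e](R)))) → 2
  π[a,e](σ[b>4](ρ[b/g]((π[e](R) ⋈[e=g] ρ[c/e](R))))) → 2
E2 row counts bottom-up:
  R → 6
  ρ[c/e](R) → 6
  R → 6
  π[e](R) → 6
  (ρ[c/e](R) ⋈[g=e] π[e](R)) → 3
  π[e,a,c,g]((ρ[c/e](R) ⋈[g=e] π[e](R))) → 3
  ρ[b/g](π[e,a,c,g]((ρ[c/e](R) ⋈[g=e] π[e](R)))) → 3
  σ[b>4](ρ[b/g](π[e,a,c,g]((ρ[c/e](R) ⋈[g=e] π[e](R))))) → 2
  π[a,e](σ[b>4](ρ[b/g](π[e,a,c,g]((ρ[c/e](R) ⋈[g=e] π[e](R)))))) → 2

E1 and E2 produce the same multiset:
a | e
4 | 5
4 | 7

yes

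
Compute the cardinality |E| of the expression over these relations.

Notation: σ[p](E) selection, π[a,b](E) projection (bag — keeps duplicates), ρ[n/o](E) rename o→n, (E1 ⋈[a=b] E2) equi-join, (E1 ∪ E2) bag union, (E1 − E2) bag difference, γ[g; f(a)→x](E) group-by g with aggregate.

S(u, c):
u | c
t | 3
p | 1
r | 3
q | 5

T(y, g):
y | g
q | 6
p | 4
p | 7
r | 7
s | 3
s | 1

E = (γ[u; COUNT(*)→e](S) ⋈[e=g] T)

Per-node cardinality:
  S → 4
  γ[u; COUNT(*)→e](S) → 4
  T → 6
  (γ[u; COUNT(*)→e](S) ⋈[e=g] T) → 4

|E| = 4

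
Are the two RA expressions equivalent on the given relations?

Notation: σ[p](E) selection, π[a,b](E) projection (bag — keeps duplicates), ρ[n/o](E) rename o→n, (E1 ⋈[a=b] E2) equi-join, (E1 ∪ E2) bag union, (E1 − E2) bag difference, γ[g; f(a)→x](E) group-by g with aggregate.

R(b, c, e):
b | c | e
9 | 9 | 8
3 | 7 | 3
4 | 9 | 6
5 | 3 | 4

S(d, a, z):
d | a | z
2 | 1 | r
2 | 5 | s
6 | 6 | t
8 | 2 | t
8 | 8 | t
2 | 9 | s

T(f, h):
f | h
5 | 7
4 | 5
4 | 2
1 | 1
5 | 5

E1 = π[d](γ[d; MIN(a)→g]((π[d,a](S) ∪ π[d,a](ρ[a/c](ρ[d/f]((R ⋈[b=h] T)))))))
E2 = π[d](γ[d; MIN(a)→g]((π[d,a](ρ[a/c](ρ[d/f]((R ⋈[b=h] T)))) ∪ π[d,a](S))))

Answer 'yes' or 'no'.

E1 subexpression sizes:
  S → 6
  π[d,a](S) → 6
  R → 4
  T → 5
  (R ⋈[b=h] T) → 2
  ρ[d/f]((R ⋈[b=h] T)) → 2
  ρ[a/c](ρ[d/f]((R ⋈[b=h] T))) → 2
  π[d,a](ρ[a/c](ρ[d/f]((R ⋈[b=h] T)))) → 2
  (π[d,a](S) ∪ π[d,a](ρ[a/c](ρ[d/f]((R ⋈[b=h] T))))) → 8
  γ[d; MIN(a)→g]((π[d,a](S) ∪ π[d,a](ρ[a/c](ρ[d/f]((R ⋈[b=h] T)))))) → 5
  π[d](γ[d; MIN(a)→g]((π[d,a](S) ∪ π[d,a](ρ[a/c](ρ[d/f]((R ⋈[b=h] T))))))) → 5
E2 subexpression sizes:
  R → 4
  T → 5
  (R ⋈[b=h] T) → 2
  ρ[d/f]((R ⋈[b=h] T)) → 2
  ρ[a/c](ρ[d/f]((R ⋈[b=h] T))) → 2
  π[d,a](ρ[a/c](ρ[d/f]((R ⋈[b=h] T)))) → 2
  S → 6
  π[d,a](S) → 6
  (π[d,a](ρ[a/c](ρ[d/f]((R ⋈[b=h] T)))) ∪ π[d,a](S)) → 8
  γ[d; MIN(a)→g]((π[d,a](ρ[a/c](ρ[d/f]((R ⋈[b=h] T)))) ∪ π[d,a](S))) → 5
  π[d](γ[d; MIN(a)→g]((π[d,a](ρ[a/c](ρ[d/f]((R ⋈[b=h] T)))) ∪ π[d,a](S)))) → 5

E1 and E2 produce the same multiset:
d
2
4
5
6
8

yes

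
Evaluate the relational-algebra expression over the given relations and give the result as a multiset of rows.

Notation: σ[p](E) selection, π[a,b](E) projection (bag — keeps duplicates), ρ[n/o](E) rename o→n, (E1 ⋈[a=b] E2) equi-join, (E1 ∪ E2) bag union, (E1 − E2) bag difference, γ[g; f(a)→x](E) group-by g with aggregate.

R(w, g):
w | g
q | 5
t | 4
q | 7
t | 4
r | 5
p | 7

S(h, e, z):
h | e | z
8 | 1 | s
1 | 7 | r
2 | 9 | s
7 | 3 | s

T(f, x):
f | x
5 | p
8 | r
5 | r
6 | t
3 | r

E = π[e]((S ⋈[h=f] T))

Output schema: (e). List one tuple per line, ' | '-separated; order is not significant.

Row counts bottom-up:
  S → 4
  T → 5
  (S ⋈[h=f] T) → 1
  π[e]((S ⋈[h=f] T)) → 1

== RESULT ==
e
1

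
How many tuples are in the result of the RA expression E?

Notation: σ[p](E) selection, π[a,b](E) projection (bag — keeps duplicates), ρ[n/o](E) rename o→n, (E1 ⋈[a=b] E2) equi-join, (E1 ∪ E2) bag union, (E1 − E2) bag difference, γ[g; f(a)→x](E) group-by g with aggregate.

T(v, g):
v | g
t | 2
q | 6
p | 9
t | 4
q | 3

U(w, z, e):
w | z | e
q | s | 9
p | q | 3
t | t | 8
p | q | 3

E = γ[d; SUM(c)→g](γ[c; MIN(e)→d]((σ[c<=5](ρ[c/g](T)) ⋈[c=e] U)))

Stepwise |·|:
  T → 5
  ρ[c/g](T) → 5
  σ[c<=5](ρ[c/g](T)) → 3
  U → 4
  (σ[c<=5](ρ[c/g](T)) ⋈[c=e] U) → 2
  γ[c; MIN(e)→d]((σ[c<=5](ρ[c/g](T)) ⋈[c=e] U)) → 1
  γ[d; SUM(c)→g](γ[c; MIN(e)→d]((σ[c<=5](ρ[c/g](T)) ⋈[c=e] U))) → 1

|E| = 1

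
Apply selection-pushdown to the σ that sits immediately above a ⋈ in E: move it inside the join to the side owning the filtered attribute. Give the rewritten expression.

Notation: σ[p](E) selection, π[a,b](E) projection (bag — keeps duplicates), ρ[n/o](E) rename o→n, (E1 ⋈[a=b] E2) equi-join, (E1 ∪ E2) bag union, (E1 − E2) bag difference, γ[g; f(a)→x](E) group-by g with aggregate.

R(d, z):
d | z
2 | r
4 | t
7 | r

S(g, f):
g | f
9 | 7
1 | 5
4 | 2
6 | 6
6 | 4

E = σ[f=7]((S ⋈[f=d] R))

σ filters on f, owned by the left side.
E' = (σ[f=7](S) ⋈[f=d] R)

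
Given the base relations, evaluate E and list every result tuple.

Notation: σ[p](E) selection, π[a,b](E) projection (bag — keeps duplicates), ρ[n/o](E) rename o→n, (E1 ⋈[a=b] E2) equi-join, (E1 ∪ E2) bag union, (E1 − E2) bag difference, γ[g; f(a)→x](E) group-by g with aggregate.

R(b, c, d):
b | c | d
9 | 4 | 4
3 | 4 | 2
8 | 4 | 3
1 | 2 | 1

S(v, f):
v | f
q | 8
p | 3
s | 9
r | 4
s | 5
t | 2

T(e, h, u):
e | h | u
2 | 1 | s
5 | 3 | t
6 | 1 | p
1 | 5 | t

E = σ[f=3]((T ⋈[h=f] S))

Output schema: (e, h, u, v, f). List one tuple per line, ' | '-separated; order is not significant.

Per-node cardinality:
  T → 4
  S → 6
  (T ⋈[h=f] S) → 2
  σ[f=3]((T ⋈[h=f] S)) → 1

== RESULT ==
e | h | u | v | f
5 | 3 | t | p | 3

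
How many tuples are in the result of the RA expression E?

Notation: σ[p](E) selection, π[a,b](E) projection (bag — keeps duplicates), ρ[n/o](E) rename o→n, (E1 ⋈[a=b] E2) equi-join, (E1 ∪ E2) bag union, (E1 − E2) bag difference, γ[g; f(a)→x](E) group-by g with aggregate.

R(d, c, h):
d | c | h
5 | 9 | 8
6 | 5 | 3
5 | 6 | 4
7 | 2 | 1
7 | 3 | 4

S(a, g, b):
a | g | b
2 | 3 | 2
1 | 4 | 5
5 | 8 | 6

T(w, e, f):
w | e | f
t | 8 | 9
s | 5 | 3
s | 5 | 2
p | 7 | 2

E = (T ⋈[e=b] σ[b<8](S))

Subexpression sizes:
  T → 4
  S → 3
  σ[b<8](S) → 3
  (T ⋈[e=b] σ[b<8](S)) → 2

|E| = 2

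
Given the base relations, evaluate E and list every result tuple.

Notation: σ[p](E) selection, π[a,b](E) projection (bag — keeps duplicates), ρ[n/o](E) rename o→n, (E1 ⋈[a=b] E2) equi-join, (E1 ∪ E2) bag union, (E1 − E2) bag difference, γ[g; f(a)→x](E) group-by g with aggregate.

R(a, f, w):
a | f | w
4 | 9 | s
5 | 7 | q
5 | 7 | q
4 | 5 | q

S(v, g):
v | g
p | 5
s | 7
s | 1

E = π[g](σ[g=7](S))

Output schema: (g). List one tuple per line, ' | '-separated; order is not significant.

Per-node cardinality:
  S → 3
  σ[g=7](S) → 1
  π[g](σ[g=7](S)) → 1

== RESULT ==
g
7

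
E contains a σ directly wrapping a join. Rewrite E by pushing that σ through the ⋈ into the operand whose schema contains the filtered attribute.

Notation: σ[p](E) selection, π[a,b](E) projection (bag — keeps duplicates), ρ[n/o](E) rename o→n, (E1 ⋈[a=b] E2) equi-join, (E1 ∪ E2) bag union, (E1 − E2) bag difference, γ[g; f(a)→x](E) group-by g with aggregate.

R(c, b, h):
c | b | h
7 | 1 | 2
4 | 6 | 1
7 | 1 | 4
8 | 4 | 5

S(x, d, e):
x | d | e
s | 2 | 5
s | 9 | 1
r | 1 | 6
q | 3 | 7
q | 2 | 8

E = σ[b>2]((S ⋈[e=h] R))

σ filters on b, owned by the right side.
E' = (S ⋈[e=h] σ[b>2](R))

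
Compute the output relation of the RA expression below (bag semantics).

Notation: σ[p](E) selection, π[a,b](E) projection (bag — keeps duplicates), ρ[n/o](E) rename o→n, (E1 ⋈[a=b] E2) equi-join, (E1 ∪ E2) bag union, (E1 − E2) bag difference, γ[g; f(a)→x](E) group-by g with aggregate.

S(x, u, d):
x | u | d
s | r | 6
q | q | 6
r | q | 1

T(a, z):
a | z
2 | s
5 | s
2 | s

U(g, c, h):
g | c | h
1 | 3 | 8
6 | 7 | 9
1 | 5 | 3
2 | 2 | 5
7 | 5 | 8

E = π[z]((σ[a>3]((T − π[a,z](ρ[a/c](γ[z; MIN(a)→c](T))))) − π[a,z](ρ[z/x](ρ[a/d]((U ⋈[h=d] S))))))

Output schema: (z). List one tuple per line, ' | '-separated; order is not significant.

Subexpression sizes:
  T → 3
  T → 3
  γ[z; MIN(a)→c](T) → 1
  ρ[a/c](γ[z; MIN(a)→c](T)) → 1
  π[a,z](ρ[a/c](γ[z; MIN(a)→c](T))) → 1
  (T − π[a,z](ρ[a/c](γ[z; MIN(a)→c](T)))) → 2
  σ[a>3]((T − π[a,z](ρ[a/c](γ[z; MIN(a)→c](T))))) → 1
  U → 5
  S → 3
  (U ⋈[h=d] S) → 0
  ρ[a/d]((U ⋈[h=d] S)) → 0
  ρ[z/x](ρ[a/d]((U ⋈[h=d] S))) → 0
  π[a,z](ρ[z/x](ρ[a/d]((U ⋈[h=d] S)))) → 0
  (σ[a>3]((T − π[a,z](ρ[a/c](γ[z; MIN(a)→c](T))))) − π[a,z](ρ[z/x](ρ[a/d]((U ⋈[h=d] S))))) → 1
  π[z]((σ[a>3]((T − π[a,z](ρ[a/c](γ[z; MIN(a)→c](T))))) − π[a,z](ρ[z/x](ρ[a/d]((U ⋈[h=d] S)))))) → 1

== RESULT ==
z
s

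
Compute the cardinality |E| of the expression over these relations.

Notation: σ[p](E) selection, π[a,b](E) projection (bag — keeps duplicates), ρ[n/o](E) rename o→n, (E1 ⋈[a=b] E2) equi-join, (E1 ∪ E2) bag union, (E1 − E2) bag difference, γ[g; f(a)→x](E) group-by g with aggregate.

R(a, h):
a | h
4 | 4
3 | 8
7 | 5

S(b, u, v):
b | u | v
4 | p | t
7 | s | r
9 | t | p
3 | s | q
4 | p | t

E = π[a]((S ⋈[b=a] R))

Per-node cardinality:
  S → 5
  R → 3
  (S ⋈[b=a] R) → 4
  π[a]((S ⋈[b=a] R)) → 4

|E| = 4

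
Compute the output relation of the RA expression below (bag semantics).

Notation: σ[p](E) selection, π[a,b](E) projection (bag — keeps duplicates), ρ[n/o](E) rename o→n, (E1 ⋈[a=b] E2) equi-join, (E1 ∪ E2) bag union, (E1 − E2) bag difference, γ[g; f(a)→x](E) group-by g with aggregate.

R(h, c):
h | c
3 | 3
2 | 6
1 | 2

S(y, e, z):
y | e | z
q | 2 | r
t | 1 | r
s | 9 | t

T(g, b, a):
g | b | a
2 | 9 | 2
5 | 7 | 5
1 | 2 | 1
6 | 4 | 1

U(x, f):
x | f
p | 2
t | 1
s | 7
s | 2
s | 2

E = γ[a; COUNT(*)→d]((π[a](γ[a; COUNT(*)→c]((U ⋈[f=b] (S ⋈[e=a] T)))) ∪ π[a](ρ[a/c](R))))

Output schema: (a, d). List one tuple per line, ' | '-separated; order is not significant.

Subexpression sizes:
  U → 5
  S → 3
  T → 4
  (S ⋈[e=a] T) → 3
  (U ⋈[f=b] (S ⋈[e=a] T)) → 3
  γ[a; COUNT(*)→c]((U ⋈[f=b] (S ⋈[e=a] T))) → 1
  π[a](γ[a; COUNT(*)→c]((U ⋈[f=b] (S ⋈[e=a] T)))) → 1
  R → 3
  ρ[a/c](R) → 3
  π[a](ρ[a/c](R)) → 3
  (π[a](γ[a; COUNT(*)→c]((U ⋈[f=b] (S ⋈[e=a] T)))) ∪ π[a](ρ[a/c](R))) → 4
  γ[a; COUNT(*)→d]((π[a](γ[a; COUNT(*)→c]((U ⋈[f=b] (S ⋈[e=a] T)))) ∪ π[a](ρ[a/c](R)))) → 4

== RESULT ==
a | d
1 | 1
2 | 1
3 | 1
6 | 1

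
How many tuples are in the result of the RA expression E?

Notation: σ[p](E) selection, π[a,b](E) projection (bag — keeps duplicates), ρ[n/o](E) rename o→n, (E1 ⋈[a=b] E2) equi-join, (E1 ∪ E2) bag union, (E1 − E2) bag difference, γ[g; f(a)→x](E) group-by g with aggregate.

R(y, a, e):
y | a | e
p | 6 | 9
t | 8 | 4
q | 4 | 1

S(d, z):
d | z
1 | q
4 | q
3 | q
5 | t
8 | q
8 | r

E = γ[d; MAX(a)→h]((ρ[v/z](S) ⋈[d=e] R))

Per-node cardinality:
  S → 6
  ρ[v/z](S) → 6
  R → 3
  (ρ[v/z](S) ⋈[d=e] R) → 2
  γ[d; MAX(a)→h]((ρ[v/z](S) ⋈[d=e] R)) → 2

|E| = 2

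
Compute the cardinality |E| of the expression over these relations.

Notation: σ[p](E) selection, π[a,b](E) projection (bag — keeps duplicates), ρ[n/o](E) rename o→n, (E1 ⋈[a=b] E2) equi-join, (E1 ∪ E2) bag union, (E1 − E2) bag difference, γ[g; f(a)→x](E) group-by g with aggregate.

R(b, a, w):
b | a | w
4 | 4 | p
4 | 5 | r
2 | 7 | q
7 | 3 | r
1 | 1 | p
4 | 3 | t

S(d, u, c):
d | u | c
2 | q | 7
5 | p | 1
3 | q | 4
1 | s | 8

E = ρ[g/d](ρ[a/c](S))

Stepwise |·|:
  S → 4
  ρ[a/c](S) → 4
  ρ[g/d](ρ[a/c](S)) → 4

|E| = 4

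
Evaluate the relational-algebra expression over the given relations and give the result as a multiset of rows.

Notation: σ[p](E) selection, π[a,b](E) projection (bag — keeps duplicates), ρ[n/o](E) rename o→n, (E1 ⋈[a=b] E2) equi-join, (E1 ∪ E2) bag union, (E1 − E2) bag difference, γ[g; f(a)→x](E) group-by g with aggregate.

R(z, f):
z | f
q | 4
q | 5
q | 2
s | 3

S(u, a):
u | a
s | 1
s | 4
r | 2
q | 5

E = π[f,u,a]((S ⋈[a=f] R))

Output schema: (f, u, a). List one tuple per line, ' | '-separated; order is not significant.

Subexpression sizes:
  S → 4
  R → 4
  (S ⋈[a=f] R) → 3
  π[f,u,a]((S ⋈[a=f] R)) → 3

== RESULT ==
f | u | a
2 | r | 2
4 | s | 4
5 | q | 5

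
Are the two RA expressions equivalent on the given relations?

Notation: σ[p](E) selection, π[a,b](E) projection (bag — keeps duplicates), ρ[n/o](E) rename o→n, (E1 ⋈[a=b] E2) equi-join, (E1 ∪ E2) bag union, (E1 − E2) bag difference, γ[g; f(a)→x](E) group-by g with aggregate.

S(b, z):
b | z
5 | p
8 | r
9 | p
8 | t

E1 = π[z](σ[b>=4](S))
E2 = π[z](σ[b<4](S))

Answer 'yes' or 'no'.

E1 per-node cardinality:
  S → 4
  σ[b>=4](S) → 4
  π[z](σ[b>=4](S)) → 4
E2 per-node cardinality:
  S → 4
  σ[b<4](S) → 0
  π[z](σ[b<4](S)) → 0

E1 result:
z
p
p
r
t
E2 result:
z
(0 rows)
Witness: ('p',) appears 2× in E1 but 0× in E2.

no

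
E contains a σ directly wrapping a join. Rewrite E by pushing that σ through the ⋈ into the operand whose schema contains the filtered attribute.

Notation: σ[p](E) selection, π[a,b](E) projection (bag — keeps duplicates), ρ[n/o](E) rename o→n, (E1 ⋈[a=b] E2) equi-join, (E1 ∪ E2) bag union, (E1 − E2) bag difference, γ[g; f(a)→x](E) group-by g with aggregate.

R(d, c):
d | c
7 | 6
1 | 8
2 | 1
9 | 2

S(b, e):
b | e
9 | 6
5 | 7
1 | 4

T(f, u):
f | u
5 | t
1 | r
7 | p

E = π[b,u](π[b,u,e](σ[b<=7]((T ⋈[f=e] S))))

σ filters on b, owned by the right side.
E' = π[b,u](π[b,u,e]((T ⋈[f=e] σ[b<=7](S))))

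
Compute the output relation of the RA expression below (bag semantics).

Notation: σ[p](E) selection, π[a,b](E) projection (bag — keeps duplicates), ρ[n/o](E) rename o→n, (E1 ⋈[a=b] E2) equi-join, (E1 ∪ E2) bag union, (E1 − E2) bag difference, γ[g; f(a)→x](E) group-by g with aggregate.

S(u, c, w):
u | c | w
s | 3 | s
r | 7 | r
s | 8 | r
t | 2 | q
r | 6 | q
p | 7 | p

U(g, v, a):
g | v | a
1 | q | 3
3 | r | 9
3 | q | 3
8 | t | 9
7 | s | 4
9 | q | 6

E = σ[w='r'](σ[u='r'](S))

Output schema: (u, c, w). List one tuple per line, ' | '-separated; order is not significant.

Per-node cardinality:
  S → 6
  σ[u='r'](S) → 2
  σ[w='r'](σ[u='r'](S)) → 1

== RESULT ==
u | c | w
r | 7 | r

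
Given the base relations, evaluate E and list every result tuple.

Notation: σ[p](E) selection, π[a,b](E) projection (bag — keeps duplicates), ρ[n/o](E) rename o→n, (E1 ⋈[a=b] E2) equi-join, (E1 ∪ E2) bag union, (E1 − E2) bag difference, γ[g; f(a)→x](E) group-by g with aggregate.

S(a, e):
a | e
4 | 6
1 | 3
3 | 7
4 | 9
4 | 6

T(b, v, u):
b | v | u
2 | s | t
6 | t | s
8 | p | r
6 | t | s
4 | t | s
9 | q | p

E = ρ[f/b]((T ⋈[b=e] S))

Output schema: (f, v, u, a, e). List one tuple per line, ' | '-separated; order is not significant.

Stepwise |·|:
  T → 6
  S → 5
  (T ⋈[b=e] S) → 5
  ρ[f/b]((T ⋈[b=e] S)) → 5

== RESULT ==
f | v | u | a | e
6 | t | s | 4 | 6
6 | t | s | 4 | 6
6 | t | s | 4 | 6
6 | t | s | 4 | 6
9 | q | p | 4 | 9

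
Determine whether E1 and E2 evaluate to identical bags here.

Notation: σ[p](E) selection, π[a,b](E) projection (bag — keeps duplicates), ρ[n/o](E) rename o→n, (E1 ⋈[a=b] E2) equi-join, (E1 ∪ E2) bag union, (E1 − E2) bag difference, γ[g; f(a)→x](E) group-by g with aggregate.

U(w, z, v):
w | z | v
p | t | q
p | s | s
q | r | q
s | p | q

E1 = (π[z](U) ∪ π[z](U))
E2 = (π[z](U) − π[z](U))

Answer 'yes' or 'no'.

E1 subexpression sizes:
  U → 4
  π[z](U) → 4
  U → 4
  π[z](U) → 4
  (π[z](U) ∪ π[z](U)) → 8
E2 subexpression sizes:
  U → 4
  π[z](U) → 4
  U → 4
  π[z](U) → 4
  (π[z](U) − π[z](U)) → 0

E1 result:
z
p
p
r
r
s
s
t
t
E2 result:
z
(0 rows)
Witness: ('p',) appears 2× in E1 but 0× in E2.

no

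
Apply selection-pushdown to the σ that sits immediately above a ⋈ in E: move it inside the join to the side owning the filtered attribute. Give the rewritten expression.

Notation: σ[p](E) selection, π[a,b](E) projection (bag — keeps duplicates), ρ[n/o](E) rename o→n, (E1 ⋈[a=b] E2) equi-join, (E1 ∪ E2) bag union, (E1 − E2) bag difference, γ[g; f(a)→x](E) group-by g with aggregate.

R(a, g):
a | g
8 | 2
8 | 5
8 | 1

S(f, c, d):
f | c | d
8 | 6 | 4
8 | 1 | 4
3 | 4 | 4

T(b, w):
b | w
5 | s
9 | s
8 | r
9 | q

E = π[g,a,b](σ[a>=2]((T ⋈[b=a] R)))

σ filters on a, owned by the right side.
E' = π[g,a,b]((T ⋈[b=a] σ[a>=2](R)))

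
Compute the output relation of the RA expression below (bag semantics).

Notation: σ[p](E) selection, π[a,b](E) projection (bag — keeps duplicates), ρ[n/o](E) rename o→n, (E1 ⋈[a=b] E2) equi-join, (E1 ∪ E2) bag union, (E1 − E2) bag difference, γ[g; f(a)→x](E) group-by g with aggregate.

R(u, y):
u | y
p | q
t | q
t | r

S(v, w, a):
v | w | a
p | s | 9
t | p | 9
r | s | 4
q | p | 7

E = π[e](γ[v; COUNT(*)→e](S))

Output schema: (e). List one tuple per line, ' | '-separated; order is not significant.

Subexpression sizes:
  S → 4
  γ[v; COUNT(*)→e](S) → 4
  π[e](γ[v; COUNT(*)→e](S)) → 4

== RESULT ==
e
1
1
1
1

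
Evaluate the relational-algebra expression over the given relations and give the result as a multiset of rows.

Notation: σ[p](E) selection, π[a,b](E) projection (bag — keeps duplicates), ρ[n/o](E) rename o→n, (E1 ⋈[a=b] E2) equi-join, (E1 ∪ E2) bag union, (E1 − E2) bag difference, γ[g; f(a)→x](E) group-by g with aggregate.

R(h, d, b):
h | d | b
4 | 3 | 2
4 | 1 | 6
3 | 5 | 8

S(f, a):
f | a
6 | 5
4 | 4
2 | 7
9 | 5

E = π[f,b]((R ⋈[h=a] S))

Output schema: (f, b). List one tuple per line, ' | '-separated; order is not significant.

Stepwise |·|:
  R → 3
  S → 4
  (R ⋈[h=a] S) → 2
  π[f,b]((R ⋈[h=a] S)) → 2

== RESULT ==
f | b
4 | 2
4 | 6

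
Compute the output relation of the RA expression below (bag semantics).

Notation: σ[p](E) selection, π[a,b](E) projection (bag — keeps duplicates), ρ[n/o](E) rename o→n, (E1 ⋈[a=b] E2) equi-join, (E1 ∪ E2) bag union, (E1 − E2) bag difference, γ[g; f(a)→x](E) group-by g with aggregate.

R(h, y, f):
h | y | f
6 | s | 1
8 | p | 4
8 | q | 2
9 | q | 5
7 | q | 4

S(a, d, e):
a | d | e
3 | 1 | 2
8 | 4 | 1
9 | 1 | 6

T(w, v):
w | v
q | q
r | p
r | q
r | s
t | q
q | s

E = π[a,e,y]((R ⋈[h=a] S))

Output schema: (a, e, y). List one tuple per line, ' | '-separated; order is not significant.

Stepwise |·|:
  R → 5
  S → 3
  (R ⋈[h=a] S) → 3
  π[a,e,y]((R ⋈[h=a] S)) → 3

== RESULT ==
a | e | y
8 | 1 | p
8 | 1 | q
9 | 6 | q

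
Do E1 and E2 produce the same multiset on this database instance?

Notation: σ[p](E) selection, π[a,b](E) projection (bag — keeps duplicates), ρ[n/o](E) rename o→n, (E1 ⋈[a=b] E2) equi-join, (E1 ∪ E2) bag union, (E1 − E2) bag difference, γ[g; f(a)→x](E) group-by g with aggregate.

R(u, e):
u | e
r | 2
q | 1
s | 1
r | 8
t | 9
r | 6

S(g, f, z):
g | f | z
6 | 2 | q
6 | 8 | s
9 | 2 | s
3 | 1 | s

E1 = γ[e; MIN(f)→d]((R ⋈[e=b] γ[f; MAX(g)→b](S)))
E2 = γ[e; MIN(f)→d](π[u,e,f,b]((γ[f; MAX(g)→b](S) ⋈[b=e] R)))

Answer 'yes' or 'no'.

E1 subexpression sizes:
  R → 6
  S → 4
  γ[f; MAX(g)→b](S) → 3
  (R ⋈[e=b] γ[f; MAX(g)→b](S)) → 2
  γ[e; MIN(f)→d]((R ⋈[e=b] γ[f; MAX(g)→b](S))) → 2
E2 subexpression sizes:
  S → 4
  γ[f; MAX(g)→b](S) → 3
  R → 6
  (γ[f; MAX(g)→b](S) ⋈[b=e] R) → 2
  π[u,e,f,b]((γ[f; MAX(g)→b](S) ⋈[b=e] R)) → 2
  γ[e; MIN(f)→d](π[u,e,f,b]((γ[f; MAX(g)→b](S) ⋈[b=e] R))) → 2

E1 and E2 produce the same multiset:
e | d
6 | 8
9 | 2

yes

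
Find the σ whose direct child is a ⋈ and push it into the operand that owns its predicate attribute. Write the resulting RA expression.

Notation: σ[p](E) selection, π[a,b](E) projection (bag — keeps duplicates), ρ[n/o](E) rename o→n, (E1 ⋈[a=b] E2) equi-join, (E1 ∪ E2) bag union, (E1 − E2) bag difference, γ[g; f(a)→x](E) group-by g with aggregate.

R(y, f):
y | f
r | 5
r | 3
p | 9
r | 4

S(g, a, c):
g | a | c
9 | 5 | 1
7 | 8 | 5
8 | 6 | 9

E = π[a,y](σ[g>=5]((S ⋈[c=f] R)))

σ filters on g, owned by the left side.
E' = π[a,y]((σ[g>=5](S) ⋈[c=f] R))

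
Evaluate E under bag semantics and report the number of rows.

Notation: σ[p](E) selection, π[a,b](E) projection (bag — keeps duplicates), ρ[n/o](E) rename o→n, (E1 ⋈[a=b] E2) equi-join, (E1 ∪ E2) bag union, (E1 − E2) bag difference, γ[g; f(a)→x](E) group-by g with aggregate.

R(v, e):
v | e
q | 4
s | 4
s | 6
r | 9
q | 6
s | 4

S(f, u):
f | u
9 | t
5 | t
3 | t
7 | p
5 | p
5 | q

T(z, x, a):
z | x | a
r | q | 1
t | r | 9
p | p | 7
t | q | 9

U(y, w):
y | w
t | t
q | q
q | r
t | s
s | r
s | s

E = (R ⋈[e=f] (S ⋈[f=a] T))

Row counts bottom-up:
  R → 6
  S → 6
  T → 4
  (S ⋈[f=a] T) → 3
  (R ⋈[e=f] (S ⋈[f=a] T)) → 2

|E| = 2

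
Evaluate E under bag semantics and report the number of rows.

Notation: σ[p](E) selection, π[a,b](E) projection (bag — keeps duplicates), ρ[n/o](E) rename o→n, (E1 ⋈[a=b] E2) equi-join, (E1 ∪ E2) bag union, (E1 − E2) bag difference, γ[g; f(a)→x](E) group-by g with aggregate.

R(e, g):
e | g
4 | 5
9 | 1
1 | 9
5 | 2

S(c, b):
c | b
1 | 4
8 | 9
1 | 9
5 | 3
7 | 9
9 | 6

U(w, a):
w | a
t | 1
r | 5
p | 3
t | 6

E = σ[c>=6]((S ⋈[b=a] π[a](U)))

Row counts bottom-up:
  S → 6
  U → 4
  π[a](U) → 4
  (S ⋈[b=a] π[a](U)) → 2
  σ[c>=6]((S ⋈[b=a] π[a](U))) → 1

|E| = 1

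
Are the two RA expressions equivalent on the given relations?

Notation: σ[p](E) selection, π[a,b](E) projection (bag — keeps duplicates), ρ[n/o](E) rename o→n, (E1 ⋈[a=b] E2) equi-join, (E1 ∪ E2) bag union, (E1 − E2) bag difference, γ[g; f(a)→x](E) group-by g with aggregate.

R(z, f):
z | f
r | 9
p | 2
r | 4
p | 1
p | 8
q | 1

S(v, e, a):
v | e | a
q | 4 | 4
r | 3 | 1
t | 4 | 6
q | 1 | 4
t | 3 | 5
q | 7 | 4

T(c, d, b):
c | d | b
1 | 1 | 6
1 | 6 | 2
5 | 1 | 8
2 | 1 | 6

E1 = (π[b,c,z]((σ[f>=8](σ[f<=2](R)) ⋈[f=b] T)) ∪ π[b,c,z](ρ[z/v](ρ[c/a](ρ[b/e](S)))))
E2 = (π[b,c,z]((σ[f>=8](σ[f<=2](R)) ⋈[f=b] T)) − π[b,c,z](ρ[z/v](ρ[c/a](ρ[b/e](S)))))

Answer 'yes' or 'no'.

E1 stepwise |·|:
  R → 6
  σ[f<=2](R) → 3
  σ[f>=8](σ[f<=2](R)) → 0
  T → 4
  (σ[f>=8](σ[f<=2](R)) ⋈[f=b] T) → 0
  π[b,c,z]((σ[f>=8](σ[f<=2](R)) ⋈[f=b] T)) → 0
  S → 6
  ρ[b/e](S) → 6
  ρ[c/a](ρ[b/e](S)) → 6
  ρ[z/v](ρ[c/a](ρ[b/e](S))) → 6
  π[b,c,z](ρ[z/v](ρ[c/a](ρ[b/e](S)))) → 6
  (π[b,c,z]((σ[f>=8](σ[f<=2](R)) ⋈[f=b] T)) ∪ π[b,c,z](ρ[z/v](ρ[c/a](ρ[b/e](S))))) → 6
E2 stepwise |·|:
  R → 6
  σ[f<=2](R) → 3
  σ[f>=8](σ[f<=2](R)) → 0
  T → 4
  (σ[f>=8](σ[f<=2](R)) ⋈[f=b] T) → 0
  π[b,c,z]((σ[f>=8](σ[f<=2](R)) ⋈[f=b] T)) → 0
  S → 6
  ρ[b/e](S) → 6
  ρ[c/a](ρ[b/e](S)) → 6
  ρ[z/v](ρ[c/a](ρ[b/e](S))) → 6
  π[b,c,z](ρ[z/v](ρ[c/a](ρ[b/e](S)))) → 6
  (π[b,c,z]((σ[f>=8](σ[f<=2](R)) ⋈[f=b] T)) − π[b,c,z](ρ[z/v](ρ[c/a](ρ[b/e](S))))) → 0

E1 result:
b | c | z
1 | 4 | q
3 | 1 | r
3 | 5 | t
4 | 4 | q
4 | 6 | t
7 | 4 | q
E2 result:
b | c | z
(0 rows)
Witness: (3, 5, 't') appears 1× in E1 but 0× in E2.

no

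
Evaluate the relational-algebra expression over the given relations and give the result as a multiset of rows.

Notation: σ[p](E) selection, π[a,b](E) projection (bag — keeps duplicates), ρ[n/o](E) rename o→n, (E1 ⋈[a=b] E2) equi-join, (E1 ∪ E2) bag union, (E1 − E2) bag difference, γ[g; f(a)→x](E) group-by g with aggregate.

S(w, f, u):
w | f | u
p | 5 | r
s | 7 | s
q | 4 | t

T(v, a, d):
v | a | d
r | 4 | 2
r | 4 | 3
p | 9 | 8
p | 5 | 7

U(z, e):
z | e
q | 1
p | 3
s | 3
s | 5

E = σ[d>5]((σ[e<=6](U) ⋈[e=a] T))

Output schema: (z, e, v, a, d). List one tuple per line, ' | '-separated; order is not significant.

Per-node cardinality:
  U → 4
  σ[e<=6](U) → 4
  T → 4
  (σ[e<=6](U) ⋈[e=a] T) → 1
  σ[d>5]((σ[e<=6](U) ⋈[e=a] T)) → 1

== RESULT ==
z | e | v | a | d
s | 5 | p | 5 | 7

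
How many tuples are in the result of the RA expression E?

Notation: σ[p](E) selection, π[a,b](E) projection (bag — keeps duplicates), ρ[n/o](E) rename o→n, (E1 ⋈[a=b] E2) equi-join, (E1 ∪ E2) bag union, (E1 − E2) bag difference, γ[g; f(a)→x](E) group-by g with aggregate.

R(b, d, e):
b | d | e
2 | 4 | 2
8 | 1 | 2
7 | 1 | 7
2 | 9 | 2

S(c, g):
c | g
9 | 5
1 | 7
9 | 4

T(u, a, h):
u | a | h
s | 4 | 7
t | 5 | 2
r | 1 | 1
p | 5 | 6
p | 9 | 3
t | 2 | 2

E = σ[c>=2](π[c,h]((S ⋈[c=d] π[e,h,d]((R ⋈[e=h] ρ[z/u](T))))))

Row counts bottom-up:
  S → 3
  R → 4
  T → 6
  ρ[z/u](T) → 6
  (R ⋈[e=h] ρ[z/u](T)) → 7
  π[e,h,d]((R ⋈[e=h] ρ[z/u](T))) → 7
  (S ⋈[c=d] π[e,h,d]((R ⋈[e=h] ρ[z/u](T)))) → 7
  π[c,h]((S ⋈[c=d] π[e,h,d]((R ⋈[e=h] ρ[z/u](T))))) → 7
  σ[c>=2](π[c,h]((S ⋈[c=d] π[e,h,d]((R ⋈[e=h] ρ[z/u](T)))))) → 4

|E| = 4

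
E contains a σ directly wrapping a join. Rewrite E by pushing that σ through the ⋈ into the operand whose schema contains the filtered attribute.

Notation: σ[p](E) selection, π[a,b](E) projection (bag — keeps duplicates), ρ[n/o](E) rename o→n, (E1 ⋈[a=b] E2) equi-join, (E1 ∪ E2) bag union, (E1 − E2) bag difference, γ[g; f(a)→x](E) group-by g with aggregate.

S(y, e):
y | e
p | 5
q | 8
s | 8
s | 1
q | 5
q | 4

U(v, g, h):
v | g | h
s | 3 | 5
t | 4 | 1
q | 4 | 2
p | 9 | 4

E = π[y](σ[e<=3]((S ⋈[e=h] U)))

σ filters on e, owned by the left side.
E' = π[y]((σ[e<=3](S) ⋈[e=h] U))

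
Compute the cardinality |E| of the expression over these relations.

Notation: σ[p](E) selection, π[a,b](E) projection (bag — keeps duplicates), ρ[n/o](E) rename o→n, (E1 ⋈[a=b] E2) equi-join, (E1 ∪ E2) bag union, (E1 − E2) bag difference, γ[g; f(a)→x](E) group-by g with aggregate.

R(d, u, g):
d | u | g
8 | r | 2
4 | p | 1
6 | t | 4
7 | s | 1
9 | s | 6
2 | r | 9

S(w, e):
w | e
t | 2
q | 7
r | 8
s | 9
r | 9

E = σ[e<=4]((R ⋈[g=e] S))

Row counts bottom-up:
  R → 6
  S → 5
  (R ⋈[g=e] S) → 3
  σ[e<=4]((R ⋈[g=e] S)) → 1

|E| = 1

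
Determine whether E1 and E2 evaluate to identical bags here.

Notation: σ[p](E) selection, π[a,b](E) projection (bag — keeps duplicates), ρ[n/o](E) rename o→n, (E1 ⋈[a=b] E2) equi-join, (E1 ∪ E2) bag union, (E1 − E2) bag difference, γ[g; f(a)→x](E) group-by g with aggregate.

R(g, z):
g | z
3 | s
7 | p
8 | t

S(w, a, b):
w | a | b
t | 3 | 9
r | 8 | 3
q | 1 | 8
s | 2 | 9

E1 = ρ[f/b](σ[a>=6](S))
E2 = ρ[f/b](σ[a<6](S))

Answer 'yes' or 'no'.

E1 row counts bottom-up:
  S → 4
  σ[a>=6](S) → 1
  ρ[f/b](σ[a>=6](S)) → 1
E2 row counts bottom-up:
  S → 4
  σ[a<6](S) → 3
  ρ[f/b](σ[a<6](S)) → 3

E1 result:
w | a | f
r | 8 | 3
E2 result:
w | a | f
q | 1 | 8
s | 2 | 9
t | 3 | 9
Witness: ('r', 8, 3) appears 1× in E1 but 0× in E2.

no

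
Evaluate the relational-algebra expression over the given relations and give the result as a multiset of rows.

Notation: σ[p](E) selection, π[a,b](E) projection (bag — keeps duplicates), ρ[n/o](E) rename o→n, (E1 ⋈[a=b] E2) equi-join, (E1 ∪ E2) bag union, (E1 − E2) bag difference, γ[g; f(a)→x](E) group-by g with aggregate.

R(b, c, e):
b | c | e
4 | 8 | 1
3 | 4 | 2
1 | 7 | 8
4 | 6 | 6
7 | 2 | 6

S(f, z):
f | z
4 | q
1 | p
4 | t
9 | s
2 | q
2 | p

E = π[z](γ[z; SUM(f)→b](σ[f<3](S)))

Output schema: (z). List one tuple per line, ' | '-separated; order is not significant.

Subexpression sizes:
  S → 6
  σ[f<3](S) → 3
  γ[z; SUM(f)→b](σ[f<3](S)) → 2
  π[z](γ[z; SUM(f)→b](σ[f<3](S))) → 2

== RESULT ==
z
p
q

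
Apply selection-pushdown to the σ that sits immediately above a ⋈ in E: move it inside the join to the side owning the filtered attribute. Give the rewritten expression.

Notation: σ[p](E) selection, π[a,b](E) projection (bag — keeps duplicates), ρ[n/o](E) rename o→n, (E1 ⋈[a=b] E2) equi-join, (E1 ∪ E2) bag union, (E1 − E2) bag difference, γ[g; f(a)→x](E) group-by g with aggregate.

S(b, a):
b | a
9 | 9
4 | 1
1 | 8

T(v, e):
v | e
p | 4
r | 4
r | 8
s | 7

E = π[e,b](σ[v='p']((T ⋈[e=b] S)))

σ filters on v, owned by the left side.
E' = π[e,b]((σ[v='p'](T) ⋈[e=b] S))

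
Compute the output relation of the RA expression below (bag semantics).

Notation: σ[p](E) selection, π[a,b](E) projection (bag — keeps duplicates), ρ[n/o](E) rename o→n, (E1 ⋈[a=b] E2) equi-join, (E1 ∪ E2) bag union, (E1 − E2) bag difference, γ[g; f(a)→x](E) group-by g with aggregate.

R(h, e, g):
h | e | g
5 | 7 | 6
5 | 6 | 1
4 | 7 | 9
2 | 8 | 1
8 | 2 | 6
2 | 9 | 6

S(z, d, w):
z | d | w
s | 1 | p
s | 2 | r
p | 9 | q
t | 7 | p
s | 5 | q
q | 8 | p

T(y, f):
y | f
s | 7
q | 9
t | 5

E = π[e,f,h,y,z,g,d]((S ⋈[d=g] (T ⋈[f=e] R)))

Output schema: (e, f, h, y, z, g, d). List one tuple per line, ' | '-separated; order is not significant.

Per-node cardinality:
  S → 6
  T → 3
  R → 6
  (T ⋈[f=e] R) → 3
  (S ⋈[d=g] (T ⋈[f=e] R)) → 1
  π[e,f,h,y,z,g,d]((S ⋈[d=g] (T ⋈[f=e] R))) → 1

== RESULT ==
e | f | h | y | z | g | d
7 | 7 | 4 | s | p | 9 | 9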